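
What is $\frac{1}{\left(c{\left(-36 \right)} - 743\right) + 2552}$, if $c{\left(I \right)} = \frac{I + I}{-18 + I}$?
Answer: $\frac{3}{5431} \approx 0.00055238$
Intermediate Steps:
$c{\left(I \right)} = \frac{2 I}{-18 + I}$
$\frac{1}{\left(c{\left(-36 \right)} - 743\right) + 2552} = \frac{1}{\left(2 \left(-36\right) \frac{1}{-18 - 36} - 743\right) + 2552} = \frac{1}{\left(2 \left(-36\right) \frac{1}{-54} - 743\right) + 2552} = \frac{1}{\left(2 \left(-36\right) \left(- \frac{1}{54}\right) - 743\right) + 2552} = \frac{1}{\left(\frac{4}{3} - 743\right) + 2552} = \frac{1}{- \frac{2225}{3} + 2552} = \frac{1}{\frac{5431}{3}} = \frac{3}{5431}$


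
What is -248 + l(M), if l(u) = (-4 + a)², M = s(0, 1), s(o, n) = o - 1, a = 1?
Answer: -239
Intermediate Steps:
s(o, n) = -1 + o
M = -1 (M = -1 + 0 = -1)
l(u) = 9 (l(u) = (-4 + 1)² = (-3)² = 9)
-248 + l(M) = -248 + 9 = -239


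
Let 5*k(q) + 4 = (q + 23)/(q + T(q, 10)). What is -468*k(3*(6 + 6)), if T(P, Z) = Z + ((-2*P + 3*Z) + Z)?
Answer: -702/35 ≈ -20.057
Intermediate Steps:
T(P, Z) = -2*P + 5*Z (T(P, Z) = Z + (-2*P + 4*Z) = -2*P + 5*Z)
k(q) = -4/5 + (23 + q)/(5*(50 - q)) (k(q) = -4/5 + ((q + 23)/(q + (-2*q + 5*10)))/5 = -4/5 + ((23 + q)/(q + (-2*q + 50)))/5 = -4/5 + ((23 + q)/(q + (50 - 2*q)))/5 = -4/5 + ((23 + q)/(50 - q))/5 = -4/5 + (23 + q)/(5*(50 - q)))
-468*k(3*(6 + 6)) = -468*(177/5 - 3*(6 + 6))/(-50 + 3*(6 + 6)) = -468*(177/5 - 3*12)/(-50 + 3*12) = -468*(177/5 - 1*36)/(-50 + 36) = -468*(177/5 - 36)/(-14) = -(-234)*(-3)/(7*5) = -468*3/70 = -702/35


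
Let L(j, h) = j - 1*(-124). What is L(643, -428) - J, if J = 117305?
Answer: -116538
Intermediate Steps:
L(j, h) = 124 + j (L(j, h) = j + 124 = 124 + j)
L(643, -428) - J = (124 + 643) - 1*117305 = 767 - 117305 = -116538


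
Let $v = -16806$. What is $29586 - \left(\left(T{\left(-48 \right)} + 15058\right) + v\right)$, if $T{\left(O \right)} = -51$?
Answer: $31385$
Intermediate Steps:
$29586 - \left(\left(T{\left(-48 \right)} + 15058\right) + v\right) = 29586 - \left(\left(-51 + 15058\right) - 16806\right) = 29586 - \left(15007 - 16806\right) = 29586 - -1799 = 29586 + 1799 = 31385$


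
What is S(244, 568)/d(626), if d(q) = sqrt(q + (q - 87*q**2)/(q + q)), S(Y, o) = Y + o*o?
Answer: -24836*I*sqrt(106418)/4093 ≈ -1979.5*I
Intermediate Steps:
S(Y, o) = Y + o**2
d(q) = sqrt(q + (q - 87*q**2)/(2*q)) (d(q) = sqrt(q + (q - 87*q**2)/((2*q))) = sqrt(q + (q - 87*q**2)*(1/(2*q))) = sqrt(q + (q - 87*q**2)/(2*q)))
S(244, 568)/d(626) = (244 + 568**2)/((sqrt(2 - 170*626)/2)) = (244 + 322624)/((sqrt(2 - 106420)/2)) = 322868/((sqrt(-106418)/2)) = 322868/(((I*sqrt(106418))/2)) = 322868/((I*sqrt(106418)/2)) = 322868*(-I*sqrt(106418)/53209) = -24836*I*sqrt(106418)/4093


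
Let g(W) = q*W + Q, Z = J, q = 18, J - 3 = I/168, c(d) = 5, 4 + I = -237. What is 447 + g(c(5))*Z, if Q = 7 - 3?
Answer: 49909/84 ≈ 594.15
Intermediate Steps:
I = -241 (I = -4 - 237 = -241)
J = 263/168 (J = 3 - 241/168 = 263/168 ≈ 1.5655)
Z = 263/168 ≈ 1.5655
Q = 4
g(W) = 4 + 18*W (g(W) = 18*W + 4 = 4 + 18*W)
447 + g(c(5))*Z = 447 + (4 + 18*5)*(263/168) = 447 + (4 + 90)*(263/168) = 447 + 94*(263/168) = 447 + 12361/84 = 49909/84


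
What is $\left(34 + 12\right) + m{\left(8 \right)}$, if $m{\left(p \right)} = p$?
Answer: $54$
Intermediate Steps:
$\left(34 + 12\right) + m{\left(8 \right)} = \left(34 + 12\right) + 8 = 46 + 8 = 54$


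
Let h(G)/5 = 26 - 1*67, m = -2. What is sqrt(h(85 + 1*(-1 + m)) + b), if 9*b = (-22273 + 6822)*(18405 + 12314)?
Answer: I*sqrt(474641114)/3 ≈ 7262.1*I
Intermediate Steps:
h(G) = -205 (h(G) = 5*(26 - 1*67) = 5*(26 - 67) = 5*(-41) = -205)
b = -474639269/9 (b = ((-22273 + 6822)*(18405 + 12314))/9 = (-15451*30719)/9 = (1/9)*(-474639269) = -474639269/9 ≈ -5.2738e+7)
sqrt(h(85 + 1*(-1 + m)) + b) = sqrt(-205 - 474639269/9) = sqrt(-474641114/9) = I*sqrt(474641114)/3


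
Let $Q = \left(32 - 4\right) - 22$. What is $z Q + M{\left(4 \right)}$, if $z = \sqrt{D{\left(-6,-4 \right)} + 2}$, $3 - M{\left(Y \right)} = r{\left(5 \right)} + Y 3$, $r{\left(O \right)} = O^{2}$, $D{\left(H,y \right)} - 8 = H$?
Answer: $-22$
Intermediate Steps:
$D{\left(H,y \right)} = 8 + H$
$Q = 6$ ($Q = 28 - 22 = 6$)
$M{\left(Y \right)} = -22 - 3 Y$ ($M{\left(Y \right)} = 3 - \left(5^{2} + Y 3\right) = 3 - \left(25 + 3 Y\right) = -22 - 3 Y$)
$z = 2$ ($z = \sqrt{\left(8 - 6\right) + 2} = \sqrt{2 + 2} = \sqrt{4} = 2$)
$z Q + M{\left(4 \right)} = 2 \cdot 6 - 34 = 12 - 34 = -22$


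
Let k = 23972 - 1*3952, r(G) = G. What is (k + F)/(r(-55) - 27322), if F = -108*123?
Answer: -6736/27377 ≈ -0.24605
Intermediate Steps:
k = 20020 (k = 23972 - 3952 = 20020)
F = -13284
(k + F)/(r(-55) - 27322) = (20020 - 13284)/(-55 - 27322) = 6736/(-27377) = 6736*(-1/27377) = -6736/27377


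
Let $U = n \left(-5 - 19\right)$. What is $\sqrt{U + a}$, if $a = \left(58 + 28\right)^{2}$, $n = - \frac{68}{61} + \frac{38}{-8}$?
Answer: $\frac{\sqrt{28044262}}{61} \approx 86.814$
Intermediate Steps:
$n = - \frac{1431}{244}$ ($n = \left(-68\right) \frac{1}{61} + 38 \left(- \frac{1}{8}\right) = - \frac{68}{61} - \frac{19}{4} = - \frac{1431}{244} \approx -5.8648$)
$U = \frac{8586}{61}$ ($U = - \frac{1431 \left(-5 - 19\right)}{244} = \left(- \frac{1431}{244}\right) \left(-24\right) = \frac{8586}{61} \approx 140.75$)
$a = 7396$ ($a = 86^{2} = 7396$)
$\sqrt{U + a} = \sqrt{\frac{8586}{61} + 7396} = \sqrt{\frac{459742}{61}} = \frac{\sqrt{28044262}}{61}$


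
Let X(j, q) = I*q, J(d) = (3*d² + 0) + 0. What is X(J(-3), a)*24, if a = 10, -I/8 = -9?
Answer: 17280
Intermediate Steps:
I = 72 (I = -8*(-9) = 72)
J(d) = 3*d² (J(d) = 3*d² + 0 = 3*d²)
X(j, q) = 72*q
X(J(-3), a)*24 = (72*10)*24 = 720*24 = 17280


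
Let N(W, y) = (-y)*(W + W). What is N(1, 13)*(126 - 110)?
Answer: -416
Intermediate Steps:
N(W, y) = -2*W*y (N(W, y) = (-y)*(2*W) = -2*W*y)
N(1, 13)*(126 - 110) = (-2*1*13)*(126 - 110) = -26*16 = -416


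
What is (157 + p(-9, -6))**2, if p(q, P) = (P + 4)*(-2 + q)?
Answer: 32041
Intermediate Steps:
p(q, P) = (-2 + q)*(4 + P) (p(q, P) = (4 + P)*(-2 + q) = (-2 + q)*(4 + P))
(157 + p(-9, -6))**2 = (157 + (-8 - 2*(-6) + 4*(-9) - 6*(-9)))**2 = (157 + (-8 + 12 - 36 + 54))**2 = (157 + 22)**2 = 179**2 = 32041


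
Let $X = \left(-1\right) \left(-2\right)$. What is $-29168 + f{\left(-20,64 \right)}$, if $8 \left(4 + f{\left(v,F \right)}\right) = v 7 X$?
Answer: $-29207$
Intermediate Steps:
$X = 2$
$f{\left(v,F \right)} = -4 + \frac{7 v}{4}$ ($f{\left(v,F \right)} = -4 + \frac{v 7 \cdot 2}{8} = -4 + \frac{7 v 2}{8} = -4 + \frac{14 v}{8} = -4 + \frac{7 v}{4}$)
$-29168 + f{\left(-20,64 \right)} = -29168 + \left(-4 + \frac{7}{4} \left(-20\right)\right) = -29168 - 39 = -29207$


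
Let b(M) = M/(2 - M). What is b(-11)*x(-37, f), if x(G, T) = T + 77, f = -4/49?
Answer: -41459/637 ≈ -65.085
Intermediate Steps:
f = -4/49 (f = -4*1/49 = -4/49 ≈ -0.081633)
x(G, T) = 77 + T
b(-11)*x(-37, f) = (-1*(-11)/(-2 - 11))*(77 - 4/49) = -1*(-11)/(-13)*(3769/49) = -1*(-11)*(-1/13)*(3769/49) = -11/13*3769/49 = -41459/637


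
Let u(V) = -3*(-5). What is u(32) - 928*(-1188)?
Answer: 1102479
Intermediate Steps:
u(V) = 15
u(32) - 928*(-1188) = 15 - 928*(-1188) = 15 + 1102464 = 1102479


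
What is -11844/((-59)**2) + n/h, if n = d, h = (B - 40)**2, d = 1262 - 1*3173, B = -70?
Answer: -149964591/42120100 ≈ -3.5604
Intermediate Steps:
d = -1911 (d = 1262 - 3173 = -1911)
h = 12100 (h = (-70 - 40)**2 = (-110)**2 = 12100)
n = -1911
-11844/((-59)**2) + n/h = -11844/((-59)**2) - 1911/12100 = -11844/3481 - 1911*1/12100 = -11844*1/3481 - 1911/12100 = -11844/3481 - 1911/12100 = -149964591/42120100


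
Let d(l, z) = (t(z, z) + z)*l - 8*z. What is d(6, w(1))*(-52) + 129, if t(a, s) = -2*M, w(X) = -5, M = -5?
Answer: -3511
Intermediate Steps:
t(a, s) = 10 (t(a, s) = -2*(-5) = 10)
d(l, z) = -8*z + l*(10 + z) (d(l, z) = (10 + z)*l - 8*z = l*(10 + z) - 8*z = -8*z + l*(10 + z))
d(6, w(1))*(-52) + 129 = (-8*(-5) + 10*6 + 6*(-5))*(-52) + 129 = (40 + 60 - 30)*(-52) + 129 = 70*(-52) + 129 = -3640 + 129 = -3511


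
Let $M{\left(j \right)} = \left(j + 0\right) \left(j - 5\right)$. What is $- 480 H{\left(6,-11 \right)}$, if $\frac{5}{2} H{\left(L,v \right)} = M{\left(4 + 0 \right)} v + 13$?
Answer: $-10944$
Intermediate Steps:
$M{\left(j \right)} = j \left(-5 + j\right)$
$H{\left(L,v \right)} = \frac{26}{5} - \frac{8 v}{5}$ ($H{\left(L,v \right)} = \frac{2 \left(\left(4 + 0\right) \left(-5 + \left(4 + 0\right)\right) v + 13\right)}{5} = \frac{2 \left(4 \left(-5 + 4\right) v + 13\right)}{5} = \frac{2 \left(4 \left(-1\right) v + 13\right)}{5} = \frac{2 \left(- 4 v + 13\right)}{5} = \frac{2 \left(13 - 4 v\right)}{5} = \frac{26}{5} - \frac{8 v}{5}$)
$- 480 H{\left(6,-11 \right)} = - 480 \left(\frac{26}{5} - - \frac{88}{5}\right) = - 480 \left(\frac{26}{5} + \frac{88}{5}\right) = \left(-480\right) \frac{114}{5} = -10944$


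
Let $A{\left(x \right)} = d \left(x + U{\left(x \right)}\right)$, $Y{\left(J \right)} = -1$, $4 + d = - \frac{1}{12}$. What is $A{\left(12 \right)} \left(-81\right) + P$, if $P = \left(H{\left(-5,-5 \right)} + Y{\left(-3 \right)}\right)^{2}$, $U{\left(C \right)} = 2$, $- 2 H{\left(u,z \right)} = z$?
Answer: $\frac{18531}{4} \approx 4632.8$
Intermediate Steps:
$H{\left(u,z \right)} = - \frac{z}{2}$
$d = - \frac{49}{12}$ ($d = -4 - \frac{1}{12} = - \frac{49}{12} \approx -4.0833$)
$P = \frac{9}{4}$ ($P = \left(\left(- \frac{1}{2}\right) \left(-5\right) - 1\right)^{2} = \left(\frac{5}{2} - 1\right)^{2} = \left(\frac{3}{2}\right)^{2} = \frac{9}{4} \approx 2.25$)
$A{\left(x \right)} = - \frac{49}{6} - \frac{49 x}{12}$ ($A{\left(x \right)} = - \frac{49 \left(x + 2\right)}{12} = - \frac{49 \left(2 + x\right)}{12} = - \frac{49}{6} - \frac{49 x}{12}$)
$A{\left(12 \right)} \left(-81\right) + P = \left(- \frac{49}{6} - 49\right) \left(-81\right) + \frac{9}{4} = \left(- \frac{343}{6}\right) \left(-81\right) + \frac{9}{4} = \frac{9261}{2} + \frac{9}{4} = \frac{18531}{4}$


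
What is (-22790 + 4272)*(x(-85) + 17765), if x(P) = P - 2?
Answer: -327361204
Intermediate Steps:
x(P) = -2 + P
(-22790 + 4272)*(x(-85) + 17765) = (-22790 + 4272)*((-2 - 85) + 17765) = -18518*(-87 + 17765) = -18518*17678 = -327361204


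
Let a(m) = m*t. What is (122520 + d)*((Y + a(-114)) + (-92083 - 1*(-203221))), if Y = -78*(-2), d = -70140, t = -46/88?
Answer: 64159712010/11 ≈ 5.8327e+9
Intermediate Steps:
t = -23/44 (t = -46*1/88 = -23/44 ≈ -0.52273)
a(m) = -23*m/44 (a(m) = m*(-23/44) = -23*m/44)
Y = 156
(122520 + d)*((Y + a(-114)) + (-92083 - 1*(-203221))) = (122520 - 70140)*((156 - 23/44*(-114)) + (-92083 - 1*(-203221))) = 52380*((156 + 1311/22) + (-92083 + 203221)) = 52380*(4743/22 + 111138) = 52380*(2449779/22) = 64159712010/11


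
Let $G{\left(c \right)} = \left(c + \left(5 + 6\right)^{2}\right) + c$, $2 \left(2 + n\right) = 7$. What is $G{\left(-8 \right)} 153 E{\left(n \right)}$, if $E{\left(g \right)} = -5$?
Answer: $-80325$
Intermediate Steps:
$n = \frac{3}{2}$ ($n = -2 + \frac{1}{2} \cdot 7 = -2 + \frac{7}{2} = \frac{3}{2} \approx 1.5$)
$G{\left(c \right)} = 121 + 2 c$ ($G{\left(c \right)} = \left(c + 11^{2}\right) + c = \left(c + 121\right) + c = \left(121 + c\right) + c = 121 + 2 c$)
$G{\left(-8 \right)} 153 E{\left(n \right)} = \left(121 + 2 \left(-8\right)\right) 153 \left(-5\right) = \left(121 - 16\right) 153 \left(-5\right) = 105 \cdot 153 \left(-5\right) = 16065 \left(-5\right) = -80325$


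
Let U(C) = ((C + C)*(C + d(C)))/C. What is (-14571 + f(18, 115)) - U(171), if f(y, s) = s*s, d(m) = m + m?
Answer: -2372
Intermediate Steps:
d(m) = 2*m
f(y, s) = s**2
U(C) = 6*C (U(C) = ((C + C)*(C + 2*C))/C = ((2*C)*(3*C))/C = (6*C**2)/C = 6*C)
(-14571 + f(18, 115)) - U(171) = (-14571 + 115**2) - 6*171 = (-14571 + 13225) - 1*1026 = -1346 - 1026 = -2372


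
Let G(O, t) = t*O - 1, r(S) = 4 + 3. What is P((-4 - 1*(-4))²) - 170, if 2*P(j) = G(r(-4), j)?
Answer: -341/2 ≈ -170.50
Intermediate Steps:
r(S) = 7
G(O, t) = -1 + O*t (G(O, t) = O*t - 1 = -1 + O*t)
P(j) = -½ + 7*j/2 (P(j) = (-1 + 7*j)/2 = -½ + 7*j/2)
P((-4 - 1*(-4))²) - 170 = (-½ + 7*(-4 - 1*(-4))²/2) - 170 = (-½ + 7*(-4 + 4)²/2) - 170 = (-½ + (7/2)*0²) - 170 = (-½ + (7/2)*0) - 170 = (-½ + 0) - 170 = -½ - 170 = -341/2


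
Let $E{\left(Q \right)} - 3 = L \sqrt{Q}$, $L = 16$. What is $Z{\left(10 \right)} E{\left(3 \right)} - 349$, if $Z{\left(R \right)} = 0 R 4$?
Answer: $-349$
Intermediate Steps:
$Z{\left(R \right)} = 0$ ($Z{\left(R \right)} = 0 \cdot 4 = 0$)
$E{\left(Q \right)} = 3 + 16 \sqrt{Q}$
$Z{\left(10 \right)} E{\left(3 \right)} - 349 = 0 \left(3 + 16 \sqrt{3}\right) - 349 = 0 - 349 = -349$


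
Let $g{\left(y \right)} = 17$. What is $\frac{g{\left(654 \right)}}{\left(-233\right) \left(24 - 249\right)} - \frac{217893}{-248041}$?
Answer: $\frac{11427257222}{13003549425} \approx 0.87878$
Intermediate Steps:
$\frac{g{\left(654 \right)}}{\left(-233\right) \left(24 - 249\right)} - \frac{217893}{-248041} = \frac{17}{\left(-233\right) \left(24 - 249\right)} - \frac{217893}{-248041} = \frac{17}{\left(-233\right) \left(-225\right)} - - \frac{217893}{248041} = \frac{17}{52425} + \frac{217893}{248041} = \frac{11427257222}{13003549425}$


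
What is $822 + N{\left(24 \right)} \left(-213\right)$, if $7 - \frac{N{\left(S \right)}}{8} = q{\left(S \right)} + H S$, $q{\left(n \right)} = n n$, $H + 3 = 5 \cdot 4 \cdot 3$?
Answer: $3301470$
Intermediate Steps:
$H = 57$ ($H = -3 + 5 \cdot 4 \cdot 3 = -3 + 20 \cdot 3 = -3 + 60 = 57$)
$q{\left(n \right)} = n^{2}$
$N{\left(S \right)} = 56 - 456 S - 8 S^{2}$ ($N{\left(S \right)} = 56 - 8 \left(S^{2} + 57 S\right) = 56 - \left(8 S^{2} + 456 S\right) = 56 - 456 S - 8 S^{2}$)
$822 + N{\left(24 \right)} \left(-213\right) = 822 + \left(56 - 10944 - 8 \cdot 24^{2}\right) \left(-213\right) = 822 + \left(56 - 10944 - 4608\right) \left(-213\right) = 822 - -3300648 = 822 + 3300648 = 3301470$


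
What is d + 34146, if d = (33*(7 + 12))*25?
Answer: 49821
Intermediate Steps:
d = 15675 (d = (33*19)*25 = 627*25 = 15675)
d + 34146 = 15675 + 34146 = 49821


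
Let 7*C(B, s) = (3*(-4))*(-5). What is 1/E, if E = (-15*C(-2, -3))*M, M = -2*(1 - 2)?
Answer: -7/1800 ≈ -0.0038889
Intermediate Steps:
C(B, s) = 60/7 (C(B, s) = ((3*(-4))*(-5))/7 = (-12*(-5))/7 = (⅐)*60 = 60/7)
M = 2 (M = -2*(-1) = 2)
E = -1800/7 (E = -15*60/7*2 = -900/7*2 = -1800/7 ≈ -257.14)
1/E = 1/(-1800/7) = -7/1800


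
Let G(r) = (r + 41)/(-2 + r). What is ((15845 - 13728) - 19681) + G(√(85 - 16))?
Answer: -1141509/65 + 43*√69/65 ≈ -17556.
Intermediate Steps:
G(r) = (41 + r)/(-2 + r)
((15845 - 13728) - 19681) + G(√(85 - 16)) = ((15845 - 13728) - 19681) + (41 + √(85 - 16))/(-2 + √(85 - 16)) = (2117 - 19681) + (41 + √69)/(-2 + √69) = -17564 + (41 + √69)/(-2 + √69)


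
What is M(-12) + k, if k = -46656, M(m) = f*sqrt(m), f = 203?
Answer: -46656 + 406*I*sqrt(3) ≈ -46656.0 + 703.21*I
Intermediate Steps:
M(m) = 203*sqrt(m)
M(-12) + k = 203*sqrt(-12) - 46656 = 203*(2*I*sqrt(3)) - 46656 = 406*I*sqrt(3) - 46656 = -46656 + 406*I*sqrt(3)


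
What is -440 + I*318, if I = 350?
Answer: 110860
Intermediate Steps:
-440 + I*318 = -440 + 350*318 = -440 + 111300 = 110860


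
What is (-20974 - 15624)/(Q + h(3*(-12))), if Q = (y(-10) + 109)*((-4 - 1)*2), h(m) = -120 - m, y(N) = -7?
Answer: 18299/552 ≈ 33.150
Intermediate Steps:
Q = -1020 (Q = (-7 + 109)*((-4 - 1)*2) = 102*(-5*2) = 102*(-10) = -1020)
(-20974 - 15624)/(Q + h(3*(-12))) = (-20974 - 15624)/(-1020 + (-120 - 3*(-12))) = -36598/(-1020 + (-120 - 1*(-36))) = -36598/(-1020 + (-120 + 36)) = -36598/(-1020 - 84) = -36598/(-1104) = -36598*(-1/1104) = 18299/552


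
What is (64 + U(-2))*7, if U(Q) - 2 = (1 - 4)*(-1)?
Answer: 483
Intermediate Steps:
U(Q) = 5 (U(Q) = 2 + (1 - 4)*(-1) = 2 - 3*(-1) = 2 + 3 = 5)
(64 + U(-2))*7 = (64 + 5)*7 = 69*7 = 483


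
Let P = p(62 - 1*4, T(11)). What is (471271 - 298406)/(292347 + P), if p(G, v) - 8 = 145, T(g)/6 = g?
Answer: 34573/58500 ≈ 0.59099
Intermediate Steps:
T(g) = 6*g
p(G, v) = 153 (p(G, v) = 8 + 145 = 153)
P = 153
(471271 - 298406)/(292347 + P) = (471271 - 298406)/(292347 + 153) = 172865/292500 = 172865*(1/292500) = 34573/58500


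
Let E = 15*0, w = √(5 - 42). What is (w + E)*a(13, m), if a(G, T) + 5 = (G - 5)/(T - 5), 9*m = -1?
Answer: -151*I*√37/23 ≈ -39.935*I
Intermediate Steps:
m = -⅑ (m = (⅑)*(-1) = -⅑ ≈ -0.11111)
a(G, T) = -5 + (-5 + G)/(-5 + T) (a(G, T) = -5 + (G - 5)/(T - 5) = -5 + (-5 + G)/(-5 + T))
w = I*√37 (w = √(-37) = I*√37 ≈ 6.0828*I)
E = 0
(w + E)*a(13, m) = (I*√37 + 0)*((20 + 13 - 5*(-⅑))/(-5 - ⅑)) = (I*√37)*((20 + 13 + 5/9)/(-46/9)) = (I*√37)*(-9/46*302/9) = (I*√37)*(-151/23) = -151*I*√37/23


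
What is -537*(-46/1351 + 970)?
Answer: -703697688/1351 ≈ -5.2087e+5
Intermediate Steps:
-537*(-46/1351 + 970) = -537*1310424/1351 = -703697688/1351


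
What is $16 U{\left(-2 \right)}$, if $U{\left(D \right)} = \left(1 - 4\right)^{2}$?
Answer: $144$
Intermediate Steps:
$U{\left(D \right)} = 9$ ($U{\left(D \right)} = \left(-3\right)^{2} = 9$)
$16 U{\left(-2 \right)} = 16 \cdot 9 = 144$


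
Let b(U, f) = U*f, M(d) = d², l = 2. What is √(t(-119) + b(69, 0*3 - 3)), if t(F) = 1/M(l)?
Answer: I*√827/2 ≈ 14.379*I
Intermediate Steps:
t(F) = ¼ (t(F) = 1/(2²) = 1/4 = ¼)
√(t(-119) + b(69, 0*3 - 3)) = √(¼ + 69*(0*3 - 3)) = √(¼ + 69*(0 - 3)) = √(¼ + 69*(-3)) = √(¼ - 207) = √(-827/4) = I*√827/2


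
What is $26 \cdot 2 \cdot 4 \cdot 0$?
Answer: $0$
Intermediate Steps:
$26 \cdot 2 \cdot 4 \cdot 0 = 26 \cdot 8 \cdot 0 = 208 \cdot 0 = 0$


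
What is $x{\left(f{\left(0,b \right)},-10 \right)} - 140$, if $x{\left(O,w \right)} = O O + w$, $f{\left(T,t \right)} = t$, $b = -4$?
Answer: $-134$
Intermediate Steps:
$x{\left(O,w \right)} = w + O^{2}$ ($x{\left(O,w \right)} = O^{2} + w = w + O^{2}$)
$x{\left(f{\left(0,b \right)},-10 \right)} - 140 = \left(-10 + \left(-4\right)^{2}\right) - 140 = \left(-10 + 16\right) - 140 = 6 - 140 = -134$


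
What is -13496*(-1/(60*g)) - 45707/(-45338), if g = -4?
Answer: -18778499/340035 ≈ -55.225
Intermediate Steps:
-13496*(-1/(60*g)) - 45707/(-45338) = -13496/(-20*3*(-4)) - 45707/(-45338) = -13496/((-60*(-4))) - 45707*(-1/45338) = -13496/240 + 45707/45338 = -13496*1/240 + 45707/45338 = -1687/30 + 45707/45338 = -18778499/340035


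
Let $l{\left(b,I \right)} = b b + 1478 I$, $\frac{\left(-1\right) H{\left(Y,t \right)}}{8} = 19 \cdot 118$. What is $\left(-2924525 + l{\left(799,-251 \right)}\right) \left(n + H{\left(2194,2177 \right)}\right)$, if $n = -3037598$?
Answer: $8118865502468$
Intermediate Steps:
$H{\left(Y,t \right)} = -17936$ ($H{\left(Y,t \right)} = - 8 \cdot 19 \cdot 118 = \left(-8\right) 2242 = -17936$)
$l{\left(b,I \right)} = b^{2} + 1478 I$
$\left(-2924525 + l{\left(799,-251 \right)}\right) \left(n + H{\left(2194,2177 \right)}\right) = \left(-2924525 + \left(799^{2} + 1478 \left(-251\right)\right)\right) \left(-3037598 - 17936\right) = \left(-2924525 + \left(638401 - 370978\right)\right) \left(-3055534\right) = \left(-2924525 + 267423\right) \left(-3055534\right) = \left(-2657102\right) \left(-3055534\right) = 8118865502468$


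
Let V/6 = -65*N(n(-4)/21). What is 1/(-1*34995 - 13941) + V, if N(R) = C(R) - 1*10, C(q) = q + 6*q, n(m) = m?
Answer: 216297119/48936 ≈ 4420.0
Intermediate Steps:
C(q) = 7*q
N(R) = -10 + 7*R (N(R) = 7*R - 1*10 = 7*R - 10 = -10 + 7*R)
V = 4420 (V = 6*(-65*(-10 + 7*(-4/21))) = 6*(-65*(-10 - 4/3)) = 6*(-65*(-34/3)) = 6*(2210/3) = 4420)
1/(-1*34995 - 13941) + V = 1/(-1*34995 - 13941) + 4420 = 1/(-34995 - 13941) + 4420 = 1/(-48936) + 4420 = -1/48936 + 4420 = 216297119/48936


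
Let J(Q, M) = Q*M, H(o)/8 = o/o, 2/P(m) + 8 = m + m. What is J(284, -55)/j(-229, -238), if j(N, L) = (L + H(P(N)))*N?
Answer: -1562/5267 ≈ -0.29656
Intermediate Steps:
P(m) = 2/(-8 + 2*m) (P(m) = 2/(-8 + (m + m)) = 2/(-8 + 2*m))
H(o) = 8 (H(o) = 8*(o/o) = 8*1 = 8)
J(Q, M) = M*Q
j(N, L) = N*(8 + L) (j(N, L) = (L + 8)*N = (8 + L)*N = N*(8 + L))
J(284, -55)/j(-229, -238) = (-55*284)/((-229*(8 - 238))) = -15620/((-229*(-230))) = -15620/52670 = -15620*1/52670 = -1562/5267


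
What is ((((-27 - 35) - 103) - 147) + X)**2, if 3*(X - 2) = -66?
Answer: 110224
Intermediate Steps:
X = -20 (X = 2 + (1/3)*(-66) = 2 - 22 = -20)
((((-27 - 35) - 103) - 147) + X)**2 = ((((-27 - 35) - 103) - 147) - 20)**2 = (((-62 - 103) - 147) - 20)**2 = ((-165 - 147) - 20)**2 = (-312 - 20)**2 = (-332)**2 = 110224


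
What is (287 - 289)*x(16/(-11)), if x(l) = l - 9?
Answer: 230/11 ≈ 20.909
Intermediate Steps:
x(l) = -9 + l
(287 - 289)*x(16/(-11)) = (287 - 289)*(-9 + 16/(-11)) = -2*(-9 + 16*(-1/11)) = -2*(-9 - 16/11) = -2*(-115/11) = 230/11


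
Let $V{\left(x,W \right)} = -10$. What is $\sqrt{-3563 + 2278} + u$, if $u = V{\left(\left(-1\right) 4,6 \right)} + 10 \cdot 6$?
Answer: $50 + i \sqrt{1285} \approx 50.0 + 35.847 i$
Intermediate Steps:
$u = 50$ ($u = -10 + 10 \cdot 6 = -10 + 60 = 50$)
$\sqrt{-3563 + 2278} + u = \sqrt{-3563 + 2278} + 50 = \sqrt{-1285} + 50 = i \sqrt{1285} + 50 = 50 + i \sqrt{1285}$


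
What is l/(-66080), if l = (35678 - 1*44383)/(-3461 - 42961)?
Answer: -1741/613513152 ≈ -2.8378e-6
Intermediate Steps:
l = 8705/46422 (l = (35678 - 44383)/(-46422) = -8705*(-1/46422) = 8705/46422 ≈ 0.18752)
l/(-66080) = (8705/46422)/(-66080) = (8705/46422)*(-1/66080) = -1741/613513152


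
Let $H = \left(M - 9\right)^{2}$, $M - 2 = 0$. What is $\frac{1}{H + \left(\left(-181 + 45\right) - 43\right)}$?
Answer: $- \frac{1}{130} \approx -0.0076923$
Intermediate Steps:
$M = 2$ ($M = 2 + 0 = 2$)
$H = 49$ ($H = \left(2 - 9\right)^{2} = \left(-7\right)^{2} = 49$)
$\frac{1}{H + \left(\left(-181 + 45\right) - 43\right)} = \frac{1}{49 + \left(\left(-181 + 45\right) - 43\right)} = \frac{1}{49 - 179} = \frac{1}{-130} = - \frac{1}{130}$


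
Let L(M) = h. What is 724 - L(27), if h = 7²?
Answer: 675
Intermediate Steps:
h = 49
L(M) = 49
724 - L(27) = 724 - 1*49 = 724 - 49 = 675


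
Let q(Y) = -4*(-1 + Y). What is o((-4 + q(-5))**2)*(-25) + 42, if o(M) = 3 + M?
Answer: -10033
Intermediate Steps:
q(Y) = 4 - 4*Y
o((-4 + q(-5))**2)*(-25) + 42 = (3 + (-4 + (4 - 4*(-5)))**2)*(-25) + 42 = (3 + (-4 + (4 + 20))**2)*(-25) + 42 = (3 + (-4 + 24)**2)*(-25) + 42 = (3 + 20**2)*(-25) + 42 = (3 + 400)*(-25) + 42 = 403*(-25) + 42 = -10075 + 42 = -10033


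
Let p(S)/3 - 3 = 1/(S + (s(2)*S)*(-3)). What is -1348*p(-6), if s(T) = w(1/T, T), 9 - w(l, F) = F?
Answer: -121657/10 ≈ -12166.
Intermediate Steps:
w(l, F) = 9 - F
s(T) = 9 - T
p(S) = 9 - 3/(20*S) (p(S) = 9 + 3/(S + ((9 - 1*2)*S)*(-3)) = 9 + 3/(S + ((9 - 2)*S)*(-3)) = 9 + 3/(S + (7*S)*(-3)) = 9 + 3/(S - 21*S) = 9 + 3/((-20*S)) = 9 + 3*(-1/(20*S)) = 9 - 3/(20*S))
-1348*p(-6) = -1348*(9 - 3/20/(-6)) = -1348*(9 - 3/20*(-⅙)) = -1348*(9 + 1/40) = -1348*361/40 = -121657/10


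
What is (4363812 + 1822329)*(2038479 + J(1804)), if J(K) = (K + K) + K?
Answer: 12643797914631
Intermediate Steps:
J(K) = 3*K (J(K) = 2*K + K = 3*K)
(4363812 + 1822329)*(2038479 + J(1804)) = (4363812 + 1822329)*(2038479 + 3*1804) = 6186141*(2038479 + 5412) = 6186141*2043891 = 12643797914631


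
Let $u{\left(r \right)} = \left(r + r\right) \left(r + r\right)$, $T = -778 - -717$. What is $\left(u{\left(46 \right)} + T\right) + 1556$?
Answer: $9959$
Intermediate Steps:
$T = -61$ ($T = -778 + 717 = -61$)
$u{\left(r \right)} = 4 r^{2}$ ($u{\left(r \right)} = 2 r 2 r = 4 r^{2}$)
$\left(u{\left(46 \right)} + T\right) + 1556 = \left(4 \cdot 46^{2} - 61\right) + 1556 = \left(4 \cdot 2116 - 61\right) + 1556 = \left(8464 - 61\right) + 1556 = 8403 + 1556 = 9959$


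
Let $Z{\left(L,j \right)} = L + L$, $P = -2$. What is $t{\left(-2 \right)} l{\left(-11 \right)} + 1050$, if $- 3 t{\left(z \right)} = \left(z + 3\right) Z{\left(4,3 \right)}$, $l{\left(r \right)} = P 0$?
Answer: $1050$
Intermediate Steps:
$Z{\left(L,j \right)} = 2 L$
$l{\left(r \right)} = 0$ ($l{\left(r \right)} = \left(-2\right) 0 = 0$)
$t{\left(z \right)} = -8 - \frac{8 z}{3}$ ($t{\left(z \right)} = - \frac{\left(z + 3\right) 2 \cdot 4}{3} = - \frac{\left(3 + z\right) 8}{3} = - \frac{24 + 8 z}{3} = -8 - \frac{8 z}{3}$)
$t{\left(-2 \right)} l{\left(-11 \right)} + 1050 = \left(-8 - - \frac{16}{3}\right) 0 + 1050 = \left(-8 + \frac{16}{3}\right) 0 + 1050 = \left(- \frac{8}{3}\right) 0 + 1050 = 0 + 1050 = 1050$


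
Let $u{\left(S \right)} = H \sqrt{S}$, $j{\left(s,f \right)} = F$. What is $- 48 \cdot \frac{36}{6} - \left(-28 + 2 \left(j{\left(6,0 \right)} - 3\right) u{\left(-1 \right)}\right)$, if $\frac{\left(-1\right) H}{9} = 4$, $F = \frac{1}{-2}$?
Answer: $-260 - 252 i \approx -260.0 - 252.0 i$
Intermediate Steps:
$F = - \frac{1}{2} \approx -0.5$
$j{\left(s,f \right)} = - \frac{1}{2}$
$H = -36$ ($H = \left(-9\right) 4 = -36$)
$u{\left(S \right)} = - 36 \sqrt{S}$
$- 48 \cdot \frac{36}{6} - \left(-28 + 2 \left(j{\left(6,0 \right)} - 3\right) u{\left(-1 \right)}\right) = - 48 \cdot \frac{36}{6} - \left(-28 + 2 \left(- \frac{1}{2} - 3\right) \left(- 36 \sqrt{-1}\right)\right) = - 48 \cdot 36 \cdot \frac{1}{6} - \left(-28 + 2 \left(- \frac{7}{2}\right) \left(- 36 i\right)\right) = \left(-48\right) 6 - \left(-28 - 7 \left(- 36 i\right)\right) = -288 - \left(-28 + 252 i\right) = -288 + \left(28 - 252 i\right) = -260 - 252 i$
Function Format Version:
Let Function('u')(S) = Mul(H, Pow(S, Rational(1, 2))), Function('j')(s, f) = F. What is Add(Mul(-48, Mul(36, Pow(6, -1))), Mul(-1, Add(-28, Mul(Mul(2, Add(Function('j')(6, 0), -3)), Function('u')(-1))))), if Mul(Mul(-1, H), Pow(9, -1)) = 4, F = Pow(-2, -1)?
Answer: Add(-260, Mul(-252, I)) ≈ Add(-260.00, Mul(-252.00, I))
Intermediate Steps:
F = Rational(-1, 2) ≈ -0.50000
Function('j')(s, f) = Rational(-1, 2)
H = -36 (H = Mul(-9, 4) = -36)
Function('u')(S) = Mul(-36, Pow(S, Rational(1, 2)))
Add(Mul(-48, Mul(36, Pow(6, -1))), Mul(-1, Add(-28, Mul(Mul(2, Add(Function('j')(6, 0), -3)), Function('u')(-1))))) = Add(Mul(-48, Mul(36, Pow(6, -1))), Mul(-1, Add(-28, Mul(Mul(2, Add(Rational(-1, 2), -3)), Mul(-36, Pow(-1, Rational(1, 2))))))) = Add(Mul(-48, Mul(36, Rational(1, 6))), Mul(-1, Add(-28, Mul(Mul(2, Rational(-7, 2)), Mul(-36, I))))) = Add(Mul(-48, 6), Mul(-1, Add(-28, Mul(-7, Mul(-36, I))))) = Add(-288, Mul(-1, Add(-28, Mul(252, I)))) = Add(-288, Add(28, Mul(-252, I))) = Add(-260, Mul(-252, I))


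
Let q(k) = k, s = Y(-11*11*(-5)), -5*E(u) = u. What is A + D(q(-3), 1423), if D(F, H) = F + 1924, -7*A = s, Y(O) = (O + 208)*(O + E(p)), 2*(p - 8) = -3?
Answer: -4773611/70 ≈ -68195.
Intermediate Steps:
p = 13/2 (p = 8 + (1/2)*(-3) = 8 - 3/2 = 13/2 ≈ 6.5000)
E(u) = -u/5
Y(O) = (208 + O)*(-13/10 + O) (Y(O) = (O + 208)*(O - 1/5*13/2) = (208 + O)*(O - 13/10) = (208 + O)*(-13/10 + O))
s = 4908081/10 (s = -1352/5 + (-11*11*(-5))**2 + 2067*(-11*11*(-5))/10 = -1352/5 + (-121*(-5))**2 + 2067*(-121*(-5))/10 = -1352/5 + 605**2 + (2067/10)*605 = -1352/5 + 366025 + 250107/2 = 4908081/10 ≈ 4.9081e+5)
A = -4908081/70 (A = -1/7*4908081/10 = -4908081/70 ≈ -70116.)
D(F, H) = 1924 + F
A + D(q(-3), 1423) = -4908081/70 + (1924 - 3) = -4908081/70 + 1921 = -4773611/70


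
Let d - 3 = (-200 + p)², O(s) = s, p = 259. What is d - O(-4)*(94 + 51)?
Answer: 4064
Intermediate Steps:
d = 3484 (d = 3 + (-200 + 259)² = 3 + 59² = 3 + 3481 = 3484)
d - O(-4)*(94 + 51) = 3484 - (-4)*(94 + 51) = 3484 - (-4)*145 = 3484 - 1*(-580) = 3484 + 580 = 4064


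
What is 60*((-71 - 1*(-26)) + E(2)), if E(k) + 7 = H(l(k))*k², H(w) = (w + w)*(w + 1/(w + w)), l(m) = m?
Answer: -960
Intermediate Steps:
H(w) = 2*w*(w + 1/(2*w)) (H(w) = (2*w)*(w + 1/(2*w)) = 2*w*(w + 1/(2*w)))
E(k) = -7 + k²*(1 + 2*k²) (E(k) = -7 + (1 + 2*k²)*k² = -7 + k²*(1 + 2*k²))
60*((-71 - 1*(-26)) + E(2)) = 60*((-71 - 1*(-26)) + (-7 + 2² + 2*2⁴)) = 60*((-71 + 26) + (-7 + 4 + 2*16)) = 60*(-45 + (-7 + 4 + 32)) = 60*(-45 + 29) = 60*(-16) = -960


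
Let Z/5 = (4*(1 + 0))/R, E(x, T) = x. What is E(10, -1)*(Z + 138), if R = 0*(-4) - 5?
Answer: 1340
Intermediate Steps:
R = -5 (R = 0 - 5 = -5)
Z = -4 (Z = 5*((4*(1 + 0))/(-5)) = 5*((4*1)*(-⅕)) = 5*(4*(-⅕)) = 5*(-⅘) = -4)
E(10, -1)*(Z + 138) = 10*(-4 + 138) = 10*134 = 1340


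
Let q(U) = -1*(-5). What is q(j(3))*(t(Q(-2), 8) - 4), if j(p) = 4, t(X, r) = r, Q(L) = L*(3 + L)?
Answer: 20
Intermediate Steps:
q(U) = 5
q(j(3))*(t(Q(-2), 8) - 4) = 5*(8 - 4) = 5*4 = 20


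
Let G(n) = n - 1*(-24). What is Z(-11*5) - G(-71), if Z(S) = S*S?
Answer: 3072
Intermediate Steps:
Z(S) = S²
G(n) = 24 + n (G(n) = n + 24 = 24 + n)
Z(-11*5) - G(-71) = (-11*5)² - (24 - 71) = (-55)² - 1*(-47) = 3025 + 47 = 3072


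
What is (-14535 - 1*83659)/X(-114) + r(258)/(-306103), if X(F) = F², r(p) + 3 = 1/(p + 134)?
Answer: -2945629024661/389855229624 ≈ -7.5557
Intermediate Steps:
r(p) = -3 + 1/(134 + p) (r(p) = -3 + 1/(p + 134) = -3 + 1/(134 + p))
(-14535 - 1*83659)/X(-114) + r(258)/(-306103) = (-14535 - 1*83659)/((-114)²) + ((-401 - 3*258)/(134 + 258))/(-306103) = (-14535 - 83659)/12996 + ((-401 - 774)/392)*(-1/306103) = -98194*1/12996 + ((1/392)*(-1175))*(-1/306103) = -49097/6498 - 1175/392*(-1/306103) = -49097/6498 + 1175/119992376 = -2945629024661/389855229624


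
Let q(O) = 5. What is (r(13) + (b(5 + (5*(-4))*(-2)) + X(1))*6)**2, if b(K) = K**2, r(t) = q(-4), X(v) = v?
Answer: 147889921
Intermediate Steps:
r(t) = 5
(r(13) + (b(5 + (5*(-4))*(-2)) + X(1))*6)**2 = (5 + ((5 + (5*(-4))*(-2))**2 + 1)*6)**2 = (5 + ((5 - 20*(-2))**2 + 1)*6)**2 = (5 + ((5 + 40)**2 + 1)*6)**2 = (5 + (45**2 + 1)*6)**2 = (5 + (2025 + 1)*6)**2 = (5 + 2026*6)**2 = (5 + 12156)**2 = 12161**2 = 147889921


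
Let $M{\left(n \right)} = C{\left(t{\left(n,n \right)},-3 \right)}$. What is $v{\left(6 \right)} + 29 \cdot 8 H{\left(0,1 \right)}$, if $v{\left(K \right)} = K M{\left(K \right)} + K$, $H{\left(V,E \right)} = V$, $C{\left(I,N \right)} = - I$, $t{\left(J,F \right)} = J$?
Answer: $-30$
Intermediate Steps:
$M{\left(n \right)} = - n$
$v{\left(K \right)} = K - K^{2}$ ($v{\left(K \right)} = K \left(- K\right) + K = - K^{2} + K = K - K^{2}$)
$v{\left(6 \right)} + 29 \cdot 8 H{\left(0,1 \right)} = 6 \left(1 - 6\right) + 29 \cdot 8 \cdot 0 = 6 \left(1 - 6\right) + 29 \cdot 0 = 6 \left(-5\right) + 0 = -30 + 0 = -30$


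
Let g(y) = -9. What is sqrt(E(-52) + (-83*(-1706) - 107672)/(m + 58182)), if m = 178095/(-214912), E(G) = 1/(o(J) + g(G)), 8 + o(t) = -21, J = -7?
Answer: sqrt(125703639076469955578394)/475145611782 ≈ 0.74619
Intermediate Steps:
o(t) = -29 (o(t) = -8 - 21 = -29)
E(G) = -1/38 (E(G) = 1/(-29 - 9) = 1/(-38) = -1/38)
m = -178095/214912 (m = 178095*(-1/214912) = -178095/214912 ≈ -0.82869)
sqrt(E(-52) + (-83*(-1706) - 107672)/(m + 58182)) = sqrt(-1/38 + (-83*(-1706) - 107672)/(-178095/214912 + 58182)) = sqrt(-1/38 + (141598 - 107672)/(12503831889/214912)) = sqrt(-1/38 + 33926*(214912/12503831889)) = sqrt(-1/38 + 7291104512/12503831889) = sqrt(264558139567/475145611782) = sqrt(125703639076469955578394)/475145611782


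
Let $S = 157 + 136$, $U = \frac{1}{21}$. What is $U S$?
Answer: $\frac{293}{21} \approx 13.952$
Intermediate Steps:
$U = \frac{1}{21} \approx 0.047619$
$S = 293$
$U S = \frac{1}{21} \cdot 293 = \frac{293}{21}$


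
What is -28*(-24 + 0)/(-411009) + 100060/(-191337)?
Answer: -13751379668/26213743011 ≈ -0.52459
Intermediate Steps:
-28*(-24 + 0)/(-411009) + 100060/(-191337) = -28*(-24)*(-1/411009) + 100060*(-1/191337) = -28*(-24)*(-1/411009) - 100060/191337 = 672*(-1/411009) - 100060/191337 = -224/137003 - 100060/191337 = -13751379668/26213743011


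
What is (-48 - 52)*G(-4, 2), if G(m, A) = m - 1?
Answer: 500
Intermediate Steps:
G(m, A) = -1 + m
(-48 - 52)*G(-4, 2) = (-48 - 52)*(-1 - 4) = -100*(-5) = 500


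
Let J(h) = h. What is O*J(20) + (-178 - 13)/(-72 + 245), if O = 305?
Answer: 1055109/173 ≈ 6098.9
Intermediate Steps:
O*J(20) + (-178 - 13)/(-72 + 245) = 305*20 + (-178 - 13)/(-72 + 245) = 6100 - 191/173 = 1055109/173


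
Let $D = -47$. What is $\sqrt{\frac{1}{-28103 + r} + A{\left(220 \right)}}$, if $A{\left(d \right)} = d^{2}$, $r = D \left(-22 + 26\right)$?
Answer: $\frac{3 \sqrt{4304269436901}}{28291} \approx 220.0$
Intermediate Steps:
$r = -188$ ($r = - 47 \left(-22 + 26\right) = \left(-47\right) 4 = -188$)
$\sqrt{\frac{1}{-28103 + r} + A{\left(220 \right)}} = \sqrt{\frac{1}{-28103 - 188} + 220^{2}} = \sqrt{\frac{1}{-28291} + 48400} = \sqrt{- \frac{1}{28291} + 48400} = \sqrt{\frac{1369284399}{28291}} = \frac{3 \sqrt{4304269436901}}{28291}$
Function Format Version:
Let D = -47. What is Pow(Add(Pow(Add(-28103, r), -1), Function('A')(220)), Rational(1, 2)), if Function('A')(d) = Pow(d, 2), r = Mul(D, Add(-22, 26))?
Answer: Mul(Rational(3, 28291), Pow(4304269436901, Rational(1, 2))) ≈ 220.00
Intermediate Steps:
r = -188 (r = Mul(-47, Add(-22, 26)) = Mul(-47, 4) = -188)
Pow(Add(Pow(Add(-28103, r), -1), Function('A')(220)), Rational(1, 2)) = Pow(Add(Pow(Add(-28103, -188), -1), Pow(220, 2)), Rational(1, 2)) = Pow(Add(Pow(-28291, -1), 48400), Rational(1, 2)) = Pow(Add(Rational(-1, 28291), 48400), Rational(1, 2)) = Pow(Rational(1369284399, 28291), Rational(1, 2)) = Mul(Rational(3, 28291), Pow(4304269436901, Rational(1, 2)))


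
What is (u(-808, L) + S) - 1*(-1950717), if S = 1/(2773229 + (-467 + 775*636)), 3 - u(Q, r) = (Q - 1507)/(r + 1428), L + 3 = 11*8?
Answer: 9638410923265363/4940946606 ≈ 1.9507e+6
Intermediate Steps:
L = 85 (L = -3 + 11*8 = -3 + 88 = 85)
u(Q, r) = 3 - (-1507 + Q)/(1428 + r) (u(Q, r) = 3 - (Q - 1507)/(r + 1428) = 3 - (-1507 + Q)/(1428 + r))
S = 1/3265662 (S = 1/(2773229 + (-467 + 492900)) = 1/(2773229 + 492433) = 1/3265662 ≈ 3.0622e-7)
(u(-808, L) + S) - 1*(-1950717) = ((5791 - 1*(-808) + 3*85)/(1428 + 85) + 1/3265662) - 1*(-1950717) = ((5791 + 808 + 255)/1513 + 1/3265662) + 1950717 = ((1/1513)*6854 + 1/3265662) + 1950717 = (6854/1513 + 1/3265662) + 1950717 = 22382848861/4940946606 + 1950717 = 9638410923265363/4940946606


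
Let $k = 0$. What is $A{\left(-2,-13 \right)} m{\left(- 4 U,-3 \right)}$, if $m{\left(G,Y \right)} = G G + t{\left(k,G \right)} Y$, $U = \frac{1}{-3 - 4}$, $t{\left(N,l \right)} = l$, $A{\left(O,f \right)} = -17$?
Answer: $\frac{1156}{49} \approx 23.592$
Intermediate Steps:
$U = - \frac{1}{7}$ ($U = \frac{1}{-7} = - \frac{1}{7} \approx -0.14286$)
$m{\left(G,Y \right)} = G^{2} + G Y$ ($m{\left(G,Y \right)} = G G + G Y = G^{2} + G Y$)
$A{\left(-2,-13 \right)} m{\left(- 4 U,-3 \right)} = - 17 \left(-4\right) \left(- \frac{1}{7}\right) \left(\left(-4\right) \left(- \frac{1}{7}\right) - 3\right) = - 17 \frac{4 \left(\frac{4}{7} - 3\right)}{7} = - 17 \cdot \frac{4}{7} \left(- \frac{17}{7}\right) = \left(-17\right) \left(- \frac{68}{49}\right) = \frac{1156}{49}$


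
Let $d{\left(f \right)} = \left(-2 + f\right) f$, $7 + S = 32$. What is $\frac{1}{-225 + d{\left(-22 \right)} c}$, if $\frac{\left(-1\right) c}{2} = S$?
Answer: $- \frac{1}{26625} \approx -3.7559 \cdot 10^{-5}$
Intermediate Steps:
$S = 25$ ($S = -7 + 32 = 25$)
$d{\left(f \right)} = f \left(-2 + f\right)$
$c = -50$ ($c = \left(-2\right) 25 = -50$)
$\frac{1}{-225 + d{\left(-22 \right)} c} = \frac{1}{-225 + - 22 \left(-2 - 22\right) \left(-50\right)} = \frac{1}{-225 + \left(-22\right) \left(-24\right) \left(-50\right)} = \frac{1}{-225 + 528 \left(-50\right)} = \frac{1}{-225 - 26400} = \frac{1}{-26625} = - \frac{1}{26625}$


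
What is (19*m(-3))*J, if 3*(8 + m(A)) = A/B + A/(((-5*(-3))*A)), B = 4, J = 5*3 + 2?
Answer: -478363/180 ≈ -2657.6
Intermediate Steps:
J = 17 (J = 15 + 2 = 17)
m(A) = -359/45 + A/12 (m(A) = -8 + (A/4 + A/(((-5*(-3))*A)))/3 = -8 + (A*(1/4) + A/((15*A)))/3 = -8 + (A/4 + A*(1/(15*A)))/3 = -8 + (A/4 + 1/15)/3 = -8 + (1/15 + A/4)/3 = -8 + (1/45 + A/12) = -359/45 + A/12)
(19*m(-3))*J = (19*(-359/45 + (1/12)*(-3)))*17 = (19*(-359/45 - 1/4))*17 = (19*(-1481/180))*17 = -28139/180*17 = -478363/180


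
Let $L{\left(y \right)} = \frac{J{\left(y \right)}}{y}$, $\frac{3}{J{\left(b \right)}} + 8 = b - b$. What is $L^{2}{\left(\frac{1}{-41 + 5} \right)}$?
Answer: $\frac{729}{4} \approx 182.25$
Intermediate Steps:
$J{\left(b \right)} = - \frac{3}{8}$ ($J{\left(b \right)} = \frac{3}{-8 + \left(b - b\right)} = \frac{3}{-8 + 0} = \frac{3}{-8} = 3 \left(- \frac{1}{8}\right) = - \frac{3}{8}$)
$L{\left(y \right)} = - \frac{3}{8 y}$
$L^{2}{\left(\frac{1}{-41 + 5} \right)} = \left(- \frac{3}{8 \frac{1}{-41 + 5}}\right)^{2} = \left(- \frac{3}{8 \frac{1}{-36}}\right)^{2} = \left(- \frac{3}{8 \left(- \frac{1}{36}\right)}\right)^{2} = \left(\left(- \frac{3}{8}\right) \left(-36\right)\right)^{2} = \left(\frac{27}{2}\right)^{2} = \frac{729}{4}$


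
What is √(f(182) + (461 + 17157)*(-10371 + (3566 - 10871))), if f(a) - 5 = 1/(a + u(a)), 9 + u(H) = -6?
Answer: 2*I*√2171268553535/167 ≈ 17647.0*I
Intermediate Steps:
u(H) = -15 (u(H) = -9 - 6 = -15)
f(a) = 5 + 1/(-15 + a) (f(a) = 5 + 1/(a - 15) = 5 + 1/(-15 + a))
√(f(182) + (461 + 17157)*(-10371 + (3566 - 10871))) = √((-74 + 5*182)/(-15 + 182) + (461 + 17157)*(-10371 + (3566 - 10871))) = √((-74 + 910)/167 + 17618*(-10371 - 7305)) = √((1/167)*836 + 17618*(-17676)) = √(836/167 - 311415768) = √(-52006432420/167) = 2*I*√2171268553535/167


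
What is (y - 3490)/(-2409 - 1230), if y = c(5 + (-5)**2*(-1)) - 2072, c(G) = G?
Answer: 5582/3639 ≈ 1.5339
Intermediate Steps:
y = -2092 (y = (5 + (-5)**2*(-1)) - 2072 = (5 + 25*(-1)) - 2072 = (5 - 25) - 2072 = -20 - 2072 = -2092)
(y - 3490)/(-2409 - 1230) = (-2092 - 3490)/(-2409 - 1230) = -5582/(-3639) = -5582*(-1/3639) = 5582/3639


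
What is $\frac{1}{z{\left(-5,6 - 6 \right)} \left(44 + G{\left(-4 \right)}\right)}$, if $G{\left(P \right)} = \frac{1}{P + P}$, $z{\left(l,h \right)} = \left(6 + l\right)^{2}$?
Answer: $\frac{8}{351} \approx 0.022792$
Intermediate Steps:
$G{\left(P \right)} = \frac{1}{2 P}$
$\frac{1}{z{\left(-5,6 - 6 \right)} \left(44 + G{\left(-4 \right)}\right)} = \frac{1}{\left(6 - 5\right)^{2} \left(44 + \frac{1}{2 \left(-4\right)}\right)} = \frac{1}{1^{2} \left(44 + \frac{1}{2} \left(- \frac{1}{4}\right)\right)} = \frac{1}{1 \left(44 - \frac{1}{8}\right)} = \frac{1}{1 \cdot \frac{351}{8}} = \frac{1}{\frac{351}{8}} = \frac{8}{351}$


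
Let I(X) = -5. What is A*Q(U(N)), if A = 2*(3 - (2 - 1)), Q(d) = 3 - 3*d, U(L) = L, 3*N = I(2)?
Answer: 32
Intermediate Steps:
N = -5/3 (N = (1/3)*(-5) = -5/3 ≈ -1.6667)
A = 4 (A = 2*(3 - 1*1) = 2*(3 - 1) = 2*2 = 4)
A*Q(U(N)) = 4*(3 - 3*(-5/3)) = 4*(3 + 5) = 4*8 = 32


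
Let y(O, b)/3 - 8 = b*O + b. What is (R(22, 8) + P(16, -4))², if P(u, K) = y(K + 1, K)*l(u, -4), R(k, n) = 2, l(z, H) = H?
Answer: 36100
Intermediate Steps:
y(O, b) = 24 + 3*b + 3*O*b (y(O, b) = 24 + 3*(b*O + b) = 24 + 3*(O*b + b) = 24 + 3*(b + O*b) = 24 + (3*b + 3*O*b) = 24 + 3*b + 3*O*b)
P(u, K) = -96 - 12*K - 12*K*(1 + K) (P(u, K) = (24 + 3*K + 3*(K + 1)*K)*(-4) = (24 + 3*K + 3*(1 + K)*K)*(-4) = (24 + 3*K + 3*K*(1 + K))*(-4) = -96 - 12*K - 12*K*(1 + K))
(R(22, 8) + P(16, -4))² = (2 + (-96 - 12*(-4) - 12*(-4)*(1 - 4)))² = (2 + (-96 + 48 - 12*(-4)*(-3)))² = (2 + (-96 + 48 - 144))² = (2 - 192)² = (-190)² = 36100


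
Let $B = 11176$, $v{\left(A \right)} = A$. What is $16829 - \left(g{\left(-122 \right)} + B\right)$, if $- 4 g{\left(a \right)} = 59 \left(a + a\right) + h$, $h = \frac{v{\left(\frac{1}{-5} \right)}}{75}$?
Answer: $\frac{3080999}{1500} \approx 2054.0$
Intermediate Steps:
$h = - \frac{1}{375}$ ($h = \frac{1}{\left(-5\right) 75} = \left(- \frac{1}{5}\right) \frac{1}{75} = - \frac{1}{375} \approx -0.0026667$)
$g{\left(a \right)} = \frac{1}{1500} - \frac{59 a}{2}$ ($g{\left(a \right)} = - \frac{59 \left(a + a\right) - \frac{1}{375}}{4} = - \frac{59 \cdot 2 a - \frac{1}{375}}{4} = - \frac{118 a - \frac{1}{375}}{4} = - \frac{- \frac{1}{375} + 118 a}{4} = \frac{1}{1500} - \frac{59 a}{2}$)
$16829 - \left(g{\left(-122 \right)} + B\right) = 16829 - \left(\left(\frac{1}{1500} - -3599\right) + 11176\right) = 16829 - \left(\left(\frac{1}{1500} + 3599\right) + 11176\right) = 16829 - \left(\frac{5398501}{1500} + 11176\right) = 16829 - \frac{22162501}{1500} = \frac{3080999}{1500}$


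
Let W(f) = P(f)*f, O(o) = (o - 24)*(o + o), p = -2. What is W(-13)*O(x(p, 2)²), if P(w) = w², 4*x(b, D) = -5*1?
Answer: 19718075/128 ≈ 1.5405e+5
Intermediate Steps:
x(b, D) = -5/4 (x(b, D) = (-5*1)/4 = (¼)*(-5) = -5/4)
O(o) = 2*o*(-24 + o) (O(o) = (-24 + o)*(2*o) = 2*o*(-24 + o))
W(f) = f³ (W(f) = f²*f = f³)
W(-13)*O(x(p, 2)²) = (-13)³*(2*(-5/4)²*(-24 + (-5/4)²)) = -4394*25*(-24 + 25/16)/16 = -4394*25*(-359)/(16*16) = -2197*(-8975/128) = 19718075/128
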